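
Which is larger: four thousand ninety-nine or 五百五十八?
Convert four thousand ninety-nine (English words) → 4×1000 + 99 = 4099 (decimal)
Convert 五百五十八 (Chinese numeral) → 5×100 + 5×10 + 8 = 558 (decimal)
Compare 4099 vs 558: larger = 4099
4099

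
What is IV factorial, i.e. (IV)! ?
Convert IV (Roman numeral) → 4 (decimal)
Compute 4! = 24
24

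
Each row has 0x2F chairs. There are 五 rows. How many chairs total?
Convert 0x2F (hexadecimal) → 2×16 + 15 = 47 (decimal)
Convert 五 (Chinese numeral) → 5 (decimal)
Compute 47 × 5 = 235
235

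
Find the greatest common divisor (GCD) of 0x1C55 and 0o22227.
Convert 0x1C55 (hexadecimal) → 1×4096 + 12×256 + 5×16 + 5 = 7253 (decimal)
Convert 0o22227 (octal) → 2×4096 + 2×512 + 2×64 + 2×8 + 7 = 9367 (decimal)
Compute gcd(7253, 9367) = 1
1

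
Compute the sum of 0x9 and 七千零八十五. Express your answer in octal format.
Convert 0x9 (hexadecimal) → 9 (decimal)
Convert 七千零八十五 (Chinese numeral) → 7×1000 + 8×10 + 5 = 7085 (decimal)
Compute 9 + 7085 = 7094
Convert 7094 (decimal) → 7094 = 1×4096 + 5×512 + 6×64 + 6×8 + 6 → 0o15666 (octal)
0o15666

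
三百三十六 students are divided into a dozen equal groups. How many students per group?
Convert 三百三十六 (Chinese numeral) → 3×100 + 3×10 + 6 = 336 (decimal)
Convert a dozen (colloquial) → 12 (decimal)
Compute 336 ÷ 12 = 28
28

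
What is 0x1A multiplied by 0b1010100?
Convert 0x1A (hexadecimal) → 1×16 + 10 = 26 (decimal)
Convert 0b1010100 (binary) → 64 + 16 + 4 = 84 (decimal)
Compute 26 × 84 = 2184
2184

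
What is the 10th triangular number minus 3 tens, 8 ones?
The 10th triangular number = 10×11/2 = 55
Convert 3 tens, 8 ones (place-value notation) → 3×10 + 8 = 38 (decimal)
Compute 55 - 38 = 17
17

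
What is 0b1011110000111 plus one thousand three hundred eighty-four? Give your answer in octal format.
Convert 0b1011110000111 (binary) → 4096 + 1024 + 512 + 256 + 128 + 4 + 2 + 1 = 6023 (decimal)
Convert one thousand three hundred eighty-four (English words) → 1×1000 + 3×100 + 84 = 1384 (decimal)
Compute 6023 + 1384 = 7407
Convert 7407 (decimal) → 7407 = 1×4096 + 6×512 + 3×64 + 5×8 + 7 → 0o16357 (octal)
0o16357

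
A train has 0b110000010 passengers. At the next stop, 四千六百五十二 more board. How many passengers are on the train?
Convert 0b110000010 (binary) → 256 + 128 + 2 = 386 (decimal)
Convert 四千六百五十二 (Chinese numeral) → 4×1000 + 6×100 + 5×10 + 2 = 4652 (decimal)
Compute 386 + 4652 = 5038
5038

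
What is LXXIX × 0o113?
Convert LXXIX (Roman numeral) → 50 + 10 + 10 + 9 = 79 (decimal)
Convert 0o113 (octal) → 1×64 + 1×8 + 3 = 75 (decimal)
Compute 79 × 75 = 5925
5925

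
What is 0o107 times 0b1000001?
Convert 0o107 (octal) → 1×64 + 7 = 71 (decimal)
Convert 0b1000001 (binary) → 64 + 1 = 65 (decimal)
Compute 71 × 65 = 4615
4615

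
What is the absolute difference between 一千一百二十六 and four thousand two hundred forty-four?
Convert 一千一百二十六 (Chinese numeral) → 1×1000 + 1×100 + 2×10 + 6 = 1126 (decimal)
Convert four thousand two hundred forty-four (English words) → 4×1000 + 2×100 + 44 = 4244 (decimal)
Compute |1126 - 4244| = 3118
3118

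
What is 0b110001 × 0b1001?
Convert 0b110001 (binary) → 32 + 16 + 1 = 49 (decimal)
Convert 0b1001 (binary) → 8 + 1 = 9 (decimal)
Compute 49 × 9 = 441
441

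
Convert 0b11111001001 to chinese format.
Convert 0b11111001001 (binary) → 1024 + 512 + 256 + 128 + 64 + 8 + 1 = 1993 (decimal)
Convert 1993 (decimal) → 1993 = 1×1000 + 9×100 + 9×10 + 3 → 一千九百九十三 (Chinese numeral)
一千九百九十三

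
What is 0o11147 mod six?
Convert 0o11147 (octal) → 1×4096 + 1×512 + 1×64 + 4×8 + 7 = 4711 (decimal)
Convert six (English words) → 6 (decimal)
Compute 4711 mod 6 = 1
1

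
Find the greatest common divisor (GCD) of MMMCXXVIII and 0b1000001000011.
Convert MMMCXXVIII (Roman numeral) → 1000 + 1000 + 1000 + 100 + 10 + 10 + 5 + 1 + 1 + 1 = 3128 (decimal)
Convert 0b1000001000011 (binary) → 4096 + 64 + 2 + 1 = 4163 (decimal)
Compute gcd(3128, 4163) = 23
23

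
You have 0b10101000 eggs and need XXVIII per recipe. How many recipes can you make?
Convert 0b10101000 (binary) → 128 + 32 + 8 = 168 (decimal)
Convert XXVIII (Roman numeral) → 10 + 10 + 5 + 1 + 1 + 1 = 28 (decimal)
Compute 168 ÷ 28 = 6
6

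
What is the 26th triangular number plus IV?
The 26th triangular number = 26×27/2 = 351
Convert IV (Roman numeral) → 4 (decimal)
Compute 351 + 4 = 355
355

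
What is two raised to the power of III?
Convert two (English words) → 2 (decimal)
Convert III (Roman numeral) → 1 + 1 + 1 = 3 (decimal)
Compute 2 ^ 3 = 8
8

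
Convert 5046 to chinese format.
Convert 5046 (decimal) → 5046 = 5×1000 + 4×10 + 6 → 五千零四十六 (Chinese numeral)
五千零四十六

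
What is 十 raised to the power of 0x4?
Convert 十 (Chinese numeral) → 1×10 = 10 (decimal)
Convert 0x4 (hexadecimal) → 4 (decimal)
Compute 10 ^ 4 = 10000
10000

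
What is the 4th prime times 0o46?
Convert the 4th prime (prime index) → 7 (decimal)
Convert 0o46 (octal) → 4×8 + 6 = 38 (decimal)
Compute 7 × 38 = 266
266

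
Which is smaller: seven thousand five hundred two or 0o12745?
Convert seven thousand five hundred two (English words) → 7×1000 + 5×100 + 2 = 7502 (decimal)
Convert 0o12745 (octal) → 1×4096 + 2×512 + 7×64 + 4×8 + 5 = 5605 (decimal)
Compare 7502 vs 5605: smaller = 5605
5605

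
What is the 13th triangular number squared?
The 13th triangular number = 13×14/2 = 91
Compute 91² = 91 × 91 = 8281
8281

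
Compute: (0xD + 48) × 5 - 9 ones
Convert 0xD (hexadecimal) → 13 (decimal)
Convert 9 ones (place-value notation) → 9 (decimal)
Expression in decimal: (13 + 48) × 5 - 9
Parentheses first: 13 + 48 = 61
Multiply: 61 × 5 = 305
Subtract: 305 - 9 = 296
296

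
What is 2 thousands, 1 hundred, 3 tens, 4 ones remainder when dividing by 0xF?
Convert 2 thousands, 1 hundred, 3 tens, 4 ones (place-value notation) → 2×1000 + 1×100 + 3×10 + 4 = 2134 (decimal)
Convert 0xF (hexadecimal) → 15 (decimal)
Compute 2134 mod 15 = 4
4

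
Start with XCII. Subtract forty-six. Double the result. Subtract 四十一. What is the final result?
Convert XCII (Roman numeral) → 90 + 1 + 1 = 92 (decimal)
Start: 92
Convert forty-six (English words) → 46 (decimal)
92 - 46 = 46
46 × 2 = 92
Convert 四十一 (Chinese numeral) → 4×10 + 1 = 41 (decimal)
92 - 41 = 51
51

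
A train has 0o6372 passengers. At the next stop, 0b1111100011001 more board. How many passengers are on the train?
Convert 0o6372 (octal) → 6×512 + 3×64 + 7×8 + 2 = 3322 (decimal)
Convert 0b1111100011001 (binary) → 4096 + 2048 + 1024 + 512 + 256 + 16 + 8 + 1 = 7961 (decimal)
Compute 3322 + 7961 = 11283
11283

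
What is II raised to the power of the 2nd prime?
Convert II (Roman numeral) → 1 + 1 = 2 (decimal)
Convert the 2nd prime (prime index) → 3 (decimal)
Compute 2 ^ 3 = 8
8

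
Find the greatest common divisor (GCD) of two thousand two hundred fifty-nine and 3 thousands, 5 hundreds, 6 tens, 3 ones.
Convert two thousand two hundred fifty-nine (English words) → 2×1000 + 2×100 + 59 = 2259 (decimal)
Convert 3 thousands, 5 hundreds, 6 tens, 3 ones (place-value notation) → 3×1000 + 5×100 + 6×10 + 3 = 3563 (decimal)
Compute gcd(2259, 3563) = 1
1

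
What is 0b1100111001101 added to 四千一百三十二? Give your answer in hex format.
Convert 0b1100111001101 (binary) → 4096 + 2048 + 256 + 128 + 64 + 8 + 4 + 1 = 6605 (decimal)
Convert 四千一百三十二 (Chinese numeral) → 4×1000 + 1×100 + 3×10 + 2 = 4132 (decimal)
Compute 6605 + 4132 = 10737
Convert 10737 (decimal) → 10737 = 2×4096 + 9×256 + 15×16 + 1 → 0x29F1 (hexadecimal)
0x29F1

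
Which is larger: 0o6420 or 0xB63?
Convert 0o6420 (octal) → 6×512 + 4×64 + 2×8 = 3344 (decimal)
Convert 0xB63 (hexadecimal) → 11×256 + 6×16 + 3 = 2915 (decimal)
Compare 3344 vs 2915: larger = 3344
3344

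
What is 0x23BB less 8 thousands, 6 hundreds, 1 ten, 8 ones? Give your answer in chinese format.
Convert 0x23BB (hexadecimal) → 2×4096 + 3×256 + 11×16 + 11 = 9147 (decimal)
Convert 8 thousands, 6 hundreds, 1 ten, 8 ones (place-value notation) → 8×1000 + 6×100 + 1×10 + 8 = 8618 (decimal)
Compute 9147 - 8618 = 529
Convert 529 (decimal) → 529 = 5×100 + 2×10 + 9 → 五百二十九 (Chinese numeral)
五百二十九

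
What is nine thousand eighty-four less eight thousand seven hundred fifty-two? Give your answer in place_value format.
Convert nine thousand eighty-four (English words) → 9×1000 + 84 = 9084 (decimal)
Convert eight thousand seven hundred fifty-two (English words) → 8×1000 + 7×100 + 52 = 8752 (decimal)
Compute 9084 - 8752 = 332
Convert 332 (decimal) → 332 = 3×100 + 3×10 + 2 → 3 hundreds, 3 tens, 2 ones (place-value notation)
3 hundreds, 3 tens, 2 ones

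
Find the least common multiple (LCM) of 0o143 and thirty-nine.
Convert 0o143 (octal) → 1×64 + 4×8 + 3 = 99 (decimal)
Convert thirty-nine (English words) → 39 (decimal)
Compute lcm(99, 39) = 1287
1287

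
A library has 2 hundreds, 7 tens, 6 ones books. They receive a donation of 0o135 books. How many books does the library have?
Convert 2 hundreds, 7 tens, 6 ones (place-value notation) → 2×100 + 7×10 + 6 = 276 (decimal)
Convert 0o135 (octal) → 1×64 + 3×8 + 5 = 93 (decimal)
Compute 276 + 93 = 369
369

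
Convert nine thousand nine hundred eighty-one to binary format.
Convert nine thousand nine hundred eighty-one (English words) → 9×1000 + 9×100 + 81 = 9981 (decimal)
Convert 9981 (decimal) → 9981 = 8192 + 1024 + 512 + 128 + 64 + 32 + 16 + 8 + 4 + 1 → 0b10011011111101 (binary)
0b10011011111101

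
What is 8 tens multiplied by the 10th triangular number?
Convert 8 tens (place-value notation) → 8×10 = 80 (decimal)
Convert the 10th triangular number (triangular index) → 10×11/2 = 55 (decimal)
Compute 80 × 55 = 4400
4400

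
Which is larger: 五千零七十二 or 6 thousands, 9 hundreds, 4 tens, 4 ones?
Convert 五千零七十二 (Chinese numeral) → 5×1000 + 7×10 + 2 = 5072 (decimal)
Convert 6 thousands, 9 hundreds, 4 tens, 4 ones (place-value notation) → 6×1000 + 9×100 + 4×10 + 4 = 6944 (decimal)
Compare 5072 vs 6944: larger = 6944
6944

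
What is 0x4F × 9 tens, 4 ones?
Convert 0x4F (hexadecimal) → 4×16 + 15 = 79 (decimal)
Convert 9 tens, 4 ones (place-value notation) → 9×10 + 4 = 94 (decimal)
Compute 79 × 94 = 7426
7426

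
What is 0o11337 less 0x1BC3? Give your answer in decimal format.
Convert 0o11337 (octal) → 1×4096 + 1×512 + 3×64 + 3×8 + 7 = 4831 (decimal)
Convert 0x1BC3 (hexadecimal) → 1×4096 + 11×256 + 12×16 + 3 = 7107 (decimal)
Compute 4831 - 7107 = -2276
-2276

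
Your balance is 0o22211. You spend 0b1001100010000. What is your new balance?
Convert 0o22211 (octal) → 2×4096 + 2×512 + 2×64 + 1×8 + 1 = 9353 (decimal)
Convert 0b1001100010000 (binary) → 4096 + 512 + 256 + 16 = 4880 (decimal)
Compute 9353 - 4880 = 4473
4473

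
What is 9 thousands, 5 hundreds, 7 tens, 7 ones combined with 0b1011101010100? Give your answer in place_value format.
Convert 9 thousands, 5 hundreds, 7 tens, 7 ones (place-value notation) → 9×1000 + 5×100 + 7×10 + 7 = 9577 (decimal)
Convert 0b1011101010100 (binary) → 4096 + 1024 + 512 + 256 + 64 + 16 + 4 = 5972 (decimal)
Compute 9577 + 5972 = 15549
Convert 15549 (decimal) → 15549 = 15×1000 + 5×100 + 4×10 + 9 → 15 thousands, 5 hundreds, 4 tens, 9 ones (place-value notation)
15 thousands, 5 hundreds, 4 tens, 9 ones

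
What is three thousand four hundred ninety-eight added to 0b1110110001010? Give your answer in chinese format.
Convert three thousand four hundred ninety-eight (English words) → 3×1000 + 4×100 + 98 = 3498 (decimal)
Convert 0b1110110001010 (binary) → 4096 + 2048 + 1024 + 256 + 128 + 8 + 2 = 7562 (decimal)
Compute 3498 + 7562 = 11060
Convert 11060 (decimal) → 11060 = 1×10000 + 1×1000 + 6×10 → 一万一千零六十 (Chinese numeral)
一万一千零六十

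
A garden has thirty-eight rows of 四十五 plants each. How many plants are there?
Convert 四十五 (Chinese numeral) → 4×10 + 5 = 45 (decimal)
Convert thirty-eight (English words) → 38 (decimal)
Compute 45 × 38 = 1710
1710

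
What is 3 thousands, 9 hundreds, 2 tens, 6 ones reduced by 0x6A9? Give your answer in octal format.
Convert 3 thousands, 9 hundreds, 2 tens, 6 ones (place-value notation) → 3×1000 + 9×100 + 2×10 + 6 = 3926 (decimal)
Convert 0x6A9 (hexadecimal) → 6×256 + 10×16 + 9 = 1705 (decimal)
Compute 3926 - 1705 = 2221
Convert 2221 (decimal) → 2221 = 4×512 + 2×64 + 5×8 + 5 → 0o4255 (octal)
0o4255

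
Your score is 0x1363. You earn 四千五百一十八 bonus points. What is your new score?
Convert 0x1363 (hexadecimal) → 1×4096 + 3×256 + 6×16 + 3 = 4963 (decimal)
Convert 四千五百一十八 (Chinese numeral) → 4×1000 + 5×100 + 1×10 + 8 = 4518 (decimal)
Compute 4963 + 4518 = 9481
9481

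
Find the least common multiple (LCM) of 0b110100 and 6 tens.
Convert 0b110100 (binary) → 32 + 16 + 4 = 52 (decimal)
Convert 6 tens (place-value notation) → 6×10 = 60 (decimal)
Compute lcm(52, 60) = 780
780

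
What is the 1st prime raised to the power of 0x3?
Convert the 1st prime (prime index) → 2 (decimal)
Convert 0x3 (hexadecimal) → 3 (decimal)
Compute 2 ^ 3 = 8
8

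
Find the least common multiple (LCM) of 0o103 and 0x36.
Convert 0o103 (octal) → 1×64 + 3 = 67 (decimal)
Convert 0x36 (hexadecimal) → 3×16 + 6 = 54 (decimal)
Compute lcm(67, 54) = 3618
3618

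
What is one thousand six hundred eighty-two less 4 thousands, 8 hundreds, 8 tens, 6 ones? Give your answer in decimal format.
Convert one thousand six hundred eighty-two (English words) → 1×1000 + 6×100 + 82 = 1682 (decimal)
Convert 4 thousands, 8 hundreds, 8 tens, 6 ones (place-value notation) → 4×1000 + 8×100 + 8×10 + 6 = 4886 (decimal)
Compute 1682 - 4886 = -3204
-3204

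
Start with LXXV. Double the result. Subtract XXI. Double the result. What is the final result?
Convert LXXV (Roman numeral) → 50 + 10 + 10 + 5 = 75 (decimal)
Start: 75
75 × 2 = 150
Convert XXI (Roman numeral) → 10 + 10 + 1 = 21 (decimal)
150 - 21 = 129
129 × 2 = 258
258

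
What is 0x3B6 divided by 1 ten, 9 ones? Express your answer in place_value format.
Convert 0x3B6 (hexadecimal) → 3×256 + 11×16 + 6 = 950 (decimal)
Convert 1 ten, 9 ones (place-value notation) → 1×10 + 9 = 19 (decimal)
Compute 950 ÷ 19 = 50
Convert 50 (decimal) → 50 = 5×10 → 5 tens (place-value notation)
5 tens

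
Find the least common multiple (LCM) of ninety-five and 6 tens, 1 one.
Convert ninety-five (English words) → 95 (decimal)
Convert 6 tens, 1 one (place-value notation) → 6×10 + 1 = 61 (decimal)
Compute lcm(95, 61) = 5795
5795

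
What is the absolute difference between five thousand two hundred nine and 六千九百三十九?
Convert five thousand two hundred nine (English words) → 5×1000 + 2×100 + 9 = 5209 (decimal)
Convert 六千九百三十九 (Chinese numeral) → 6×1000 + 9×100 + 3×10 + 9 = 6939 (decimal)
Compute |5209 - 6939| = 1730
1730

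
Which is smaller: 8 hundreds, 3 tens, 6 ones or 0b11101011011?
Convert 8 hundreds, 3 tens, 6 ones (place-value notation) → 8×100 + 3×10 + 6 = 836 (decimal)
Convert 0b11101011011 (binary) → 1024 + 512 + 256 + 64 + 16 + 8 + 2 + 1 = 1883 (decimal)
Compare 836 vs 1883: smaller = 836
836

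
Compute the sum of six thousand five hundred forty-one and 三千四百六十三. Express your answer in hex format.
Convert six thousand five hundred forty-one (English words) → 6×1000 + 5×100 + 41 = 6541 (decimal)
Convert 三千四百六十三 (Chinese numeral) → 3×1000 + 4×100 + 6×10 + 3 = 3463 (decimal)
Compute 6541 + 3463 = 10004
Convert 10004 (decimal) → 10004 = 2×4096 + 7×256 + 1×16 + 4 → 0x2714 (hexadecimal)
0x2714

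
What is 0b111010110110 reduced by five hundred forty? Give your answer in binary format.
Convert 0b111010110110 (binary) → 2048 + 1024 + 512 + 128 + 32 + 16 + 4 + 2 = 3766 (decimal)
Convert five hundred forty (English words) → 5×100 + 40 = 540 (decimal)
Compute 3766 - 540 = 3226
Convert 3226 (decimal) → 3226 = 2048 + 1024 + 128 + 16 + 8 + 2 → 0b110010011010 (binary)
0b110010011010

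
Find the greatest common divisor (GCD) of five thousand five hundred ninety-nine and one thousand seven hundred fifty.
Convert five thousand five hundred ninety-nine (English words) → 5×1000 + 5×100 + 99 = 5599 (decimal)
Convert one thousand seven hundred fifty (English words) → 1×1000 + 7×100 + 50 = 1750 (decimal)
Compute gcd(5599, 1750) = 1
1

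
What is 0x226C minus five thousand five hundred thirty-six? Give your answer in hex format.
Convert 0x226C (hexadecimal) → 2×4096 + 2×256 + 6×16 + 12 = 8812 (decimal)
Convert five thousand five hundred thirty-six (English words) → 5×1000 + 5×100 + 36 = 5536 (decimal)
Compute 8812 - 5536 = 3276
Convert 3276 (decimal) → 3276 = 12×256 + 12×16 + 12 → 0xCCC (hexadecimal)
0xCCC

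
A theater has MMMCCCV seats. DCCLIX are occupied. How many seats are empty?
Convert MMMCCCV (Roman numeral) → 1000 + 1000 + 1000 + 100 + 100 + 100 + 5 = 3305 (decimal)
Convert DCCLIX (Roman numeral) → 500 + 100 + 100 + 50 + 9 = 759 (decimal)
Compute 3305 - 759 = 2546
2546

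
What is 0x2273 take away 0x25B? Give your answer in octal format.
Convert 0x2273 (hexadecimal) → 2×4096 + 2×256 + 7×16 + 3 = 8819 (decimal)
Convert 0x25B (hexadecimal) → 2×256 + 5×16 + 11 = 603 (decimal)
Compute 8819 - 603 = 8216
Convert 8216 (decimal) → 8216 = 2×4096 + 3×8 → 0o20030 (octal)
0o20030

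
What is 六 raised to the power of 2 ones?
Convert 六 (Chinese numeral) → 6 (decimal)
Convert 2 ones (place-value notation) → 2 (decimal)
Compute 6 ^ 2 = 36
36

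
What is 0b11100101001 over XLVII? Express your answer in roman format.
Convert 0b11100101001 (binary) → 1024 + 512 + 256 + 32 + 8 + 1 = 1833 (decimal)
Convert XLVII (Roman numeral) → 40 + 5 + 1 + 1 = 47 (decimal)
Compute 1833 ÷ 47 = 39
Convert 39 (decimal) → 39 = 10 + 10 + 10 + 9 → XXXIX (Roman numeral)
XXXIX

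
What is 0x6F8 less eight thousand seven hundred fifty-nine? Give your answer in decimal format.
Convert 0x6F8 (hexadecimal) → 6×256 + 15×16 + 8 = 1784 (decimal)
Convert eight thousand seven hundred fifty-nine (English words) → 8×1000 + 7×100 + 59 = 8759 (decimal)
Compute 1784 - 8759 = -6975
-6975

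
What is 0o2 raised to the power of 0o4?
Convert 0o2 (octal) → 2 (decimal)
Convert 0o4 (octal) → 4 (decimal)
Compute 2 ^ 4 = 16
16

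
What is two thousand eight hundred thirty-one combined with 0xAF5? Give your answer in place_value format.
Convert two thousand eight hundred thirty-one (English words) → 2×1000 + 8×100 + 31 = 2831 (decimal)
Convert 0xAF5 (hexadecimal) → 10×256 + 15×16 + 5 = 2805 (decimal)
Compute 2831 + 2805 = 5636
Convert 5636 (decimal) → 5636 = 5×1000 + 6×100 + 3×10 + 6 → 5 thousands, 6 hundreds, 3 tens, 6 ones (place-value notation)
5 thousands, 6 hundreds, 3 tens, 6 ones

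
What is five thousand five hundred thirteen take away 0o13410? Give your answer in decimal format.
Convert five thousand five hundred thirteen (English words) → 5×1000 + 5×100 + 13 = 5513 (decimal)
Convert 0o13410 (octal) → 1×4096 + 3×512 + 4×64 + 1×8 = 5896 (decimal)
Compute 5513 - 5896 = -383
-383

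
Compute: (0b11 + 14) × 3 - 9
Convert 0b11 (binary) → 2 + 1 = 3 (decimal)
Expression in decimal: (3 + 14) × 3 - 9
Parentheses first: 3 + 14 = 17
Multiply: 17 × 3 = 51
Subtract: 51 - 9 = 42
42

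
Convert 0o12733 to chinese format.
Convert 0o12733 (octal) → 1×4096 + 2×512 + 7×64 + 3×8 + 3 = 5595 (decimal)
Convert 5595 (decimal) → 5595 = 5×1000 + 5×100 + 9×10 + 5 → 五千五百九十五 (Chinese numeral)
五千五百九十五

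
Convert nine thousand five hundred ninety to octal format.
Convert nine thousand five hundred ninety (English words) → 9×1000 + 5×100 + 90 = 9590 (decimal)
Convert 9590 (decimal) → 9590 = 2×4096 + 2×512 + 5×64 + 6×8 + 6 → 0o22566 (octal)
0o22566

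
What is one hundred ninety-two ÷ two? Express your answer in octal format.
Convert one hundred ninety-two (English words) → 1×100 + 92 = 192 (decimal)
Convert two (English words) → 2 (decimal)
Compute 192 ÷ 2 = 96
Convert 96 (decimal) → 96 = 1×64 + 4×8 → 0o140 (octal)
0o140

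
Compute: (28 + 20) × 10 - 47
Parentheses first: 28 + 20 = 48
Multiply: 48 × 10 = 480
Subtract: 480 - 47 = 433
433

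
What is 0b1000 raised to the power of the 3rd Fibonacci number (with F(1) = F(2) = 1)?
Convert 0b1000 (binary) → 8 (decimal)
Convert the 3rd Fibonacci number (with F(1) = F(2) = 1) (Fibonacci index) → 1, 1, 2 → 2 (decimal)
Compute 8 ^ 2 = 64
64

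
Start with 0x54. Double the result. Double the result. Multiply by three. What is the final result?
Convert 0x54 (hexadecimal) → 5×16 + 4 = 84 (decimal)
Start: 84
84 × 2 = 168
168 × 2 = 336
Convert three (English words) → 3 (decimal)
336 × 3 = 1008
1008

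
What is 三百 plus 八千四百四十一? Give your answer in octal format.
Convert 三百 (Chinese numeral) → 3×100 = 300 (decimal)
Convert 八千四百四十一 (Chinese numeral) → 8×1000 + 4×100 + 4×10 + 1 = 8441 (decimal)
Compute 300 + 8441 = 8741
Convert 8741 (decimal) → 8741 = 2×4096 + 1×512 + 4×8 + 5 → 0o21045 (octal)
0o21045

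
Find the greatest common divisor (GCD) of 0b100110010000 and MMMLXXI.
Convert 0b100110010000 (binary) → 2048 + 256 + 128 + 16 = 2448 (decimal)
Convert MMMLXXI (Roman numeral) → 1000 + 1000 + 1000 + 50 + 10 + 10 + 1 = 3071 (decimal)
Compute gcd(2448, 3071) = 1
1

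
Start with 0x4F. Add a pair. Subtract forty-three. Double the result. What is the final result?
Convert 0x4F (hexadecimal) → 4×16 + 15 = 79 (decimal)
Start: 79
Convert a pair (colloquial) → 2 (decimal)
79 + 2 = 81
Convert forty-three (English words) → 43 (decimal)
81 - 43 = 38
38 × 2 = 76
76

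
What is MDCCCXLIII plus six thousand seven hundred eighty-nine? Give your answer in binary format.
Convert MDCCCXLIII (Roman numeral) → 1000 + 500 + 100 + 100 + 100 + 40 + 1 + 1 + 1 = 1843 (decimal)
Convert six thousand seven hundred eighty-nine (English words) → 6×1000 + 7×100 + 89 = 6789 (decimal)
Compute 1843 + 6789 = 8632
Convert 8632 (decimal) → 8632 = 8192 + 256 + 128 + 32 + 16 + 8 → 0b10000110111000 (binary)
0b10000110111000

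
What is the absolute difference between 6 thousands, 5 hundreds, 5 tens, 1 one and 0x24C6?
Convert 6 thousands, 5 hundreds, 5 tens, 1 one (place-value notation) → 6×1000 + 5×100 + 5×10 + 1 = 6551 (decimal)
Convert 0x24C6 (hexadecimal) → 2×4096 + 4×256 + 12×16 + 6 = 9414 (decimal)
Compute |6551 - 9414| = 2863
2863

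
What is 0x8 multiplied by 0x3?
Convert 0x8 (hexadecimal) → 8 (decimal)
Convert 0x3 (hexadecimal) → 3 (decimal)
Compute 8 × 3 = 24
24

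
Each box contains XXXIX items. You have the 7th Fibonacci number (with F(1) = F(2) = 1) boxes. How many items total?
Convert XXXIX (Roman numeral) → 10 + 10 + 10 + 9 = 39 (decimal)
Convert the 7th Fibonacci number (with F(1) = F(2) = 1) (Fibonacci index) → 1, 1, 2, 3, 5, 8, 13 → 13 (decimal)
Compute 39 × 13 = 507
507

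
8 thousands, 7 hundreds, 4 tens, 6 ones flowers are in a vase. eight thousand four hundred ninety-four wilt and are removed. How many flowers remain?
Convert 8 thousands, 7 hundreds, 4 tens, 6 ones (place-value notation) → 8×1000 + 7×100 + 4×10 + 6 = 8746 (decimal)
Convert eight thousand four hundred ninety-four (English words) → 8×1000 + 4×100 + 94 = 8494 (decimal)
Compute 8746 - 8494 = 252
252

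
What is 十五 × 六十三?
Convert 十五 (Chinese numeral) → 1×10 + 5 = 15 (decimal)
Convert 六十三 (Chinese numeral) → 6×10 + 3 = 63 (decimal)
Compute 15 × 63 = 945
945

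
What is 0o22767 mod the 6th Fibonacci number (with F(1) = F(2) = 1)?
Convert 0o22767 (octal) → 2×4096 + 2×512 + 7×64 + 6×8 + 7 = 9719 (decimal)
Convert the 6th Fibonacci number (with F(1) = F(2) = 1) (Fibonacci index) → 1, 1, 2, 3, 5, 8 → 8 (decimal)
Compute 9719 mod 8 = 7
7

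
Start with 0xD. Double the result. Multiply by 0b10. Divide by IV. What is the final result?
Convert 0xD (hexadecimal) → 13 (decimal)
Start: 13
13 × 2 = 26
Convert 0b10 (binary) → 2 (decimal)
26 × 2 = 52
Convert IV (Roman numeral) → 4 (decimal)
52 ÷ 4 = 13
13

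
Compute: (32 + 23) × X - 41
Convert X (Roman numeral) → 10 (decimal)
Expression in decimal: (32 + 23) × 10 - 41
Parentheses first: 32 + 23 = 55
Multiply: 55 × 10 = 550
Subtract: 550 - 41 = 509
509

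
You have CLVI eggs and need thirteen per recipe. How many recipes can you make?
Convert CLVI (Roman numeral) → 100 + 50 + 5 + 1 = 156 (decimal)
Convert thirteen (English words) → 13 (decimal)
Compute 156 ÷ 13 = 12
12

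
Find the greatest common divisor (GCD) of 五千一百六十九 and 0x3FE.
Convert 五千一百六十九 (Chinese numeral) → 5×1000 + 1×100 + 6×10 + 9 = 5169 (decimal)
Convert 0x3FE (hexadecimal) → 3×256 + 15×16 + 14 = 1022 (decimal)
Compute gcd(5169, 1022) = 1
1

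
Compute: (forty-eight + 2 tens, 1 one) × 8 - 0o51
Convert forty-eight (English words) → 48 (decimal)
Convert 2 tens, 1 one (place-value notation) → 2×10 + 1 = 21 (decimal)
Convert 0o51 (octal) → 5×8 + 1 = 41 (decimal)
Expression in decimal: (48 + 21) × 8 - 41
Parentheses first: 48 + 21 = 69
Multiply: 69 × 8 = 552
Subtract: 552 - 41 = 511
511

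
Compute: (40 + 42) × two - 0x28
Convert two (English words) → 2 (decimal)
Convert 0x28 (hexadecimal) → 2×16 + 8 = 40 (decimal)
Expression in decimal: (40 + 42) × 2 - 40
Parentheses first: 40 + 42 = 82
Multiply: 82 × 2 = 164
Subtract: 164 - 40 = 124
124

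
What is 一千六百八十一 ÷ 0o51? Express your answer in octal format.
Convert 一千六百八十一 (Chinese numeral) → 1×1000 + 6×100 + 8×10 + 1 = 1681 (decimal)
Convert 0o51 (octal) → 5×8 + 1 = 41 (decimal)
Compute 1681 ÷ 41 = 41
Convert 41 (decimal) → 41 = 5×8 + 1 → 0o51 (octal)
0o51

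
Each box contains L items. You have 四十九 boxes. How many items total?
Convert L (Roman numeral) → 50 (decimal)
Convert 四十九 (Chinese numeral) → 4×10 + 9 = 49 (decimal)
Compute 50 × 49 = 2450
2450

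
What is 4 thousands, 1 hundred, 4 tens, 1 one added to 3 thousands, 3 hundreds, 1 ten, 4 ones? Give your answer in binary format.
Convert 4 thousands, 1 hundred, 4 tens, 1 one (place-value notation) → 4×1000 + 1×100 + 4×10 + 1 = 4141 (decimal)
Convert 3 thousands, 3 hundreds, 1 ten, 4 ones (place-value notation) → 3×1000 + 3×100 + 1×10 + 4 = 3314 (decimal)
Compute 4141 + 3314 = 7455
Convert 7455 (decimal) → 7455 = 4096 + 2048 + 1024 + 256 + 16 + 8 + 4 + 2 + 1 → 0b1110100011111 (binary)
0b1110100011111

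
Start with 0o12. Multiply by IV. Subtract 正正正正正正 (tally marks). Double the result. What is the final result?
Convert 0o12 (octal) → 1×8 + 2 = 10 (decimal)
Start: 10
Convert IV (Roman numeral) → 4 (decimal)
10 × 4 = 40
Convert 正正正正正正 (tally marks) → 5 + 5 + 5 + 5 + 5 + 5 = 30 (decimal)
40 - 30 = 10
10 × 2 = 20
20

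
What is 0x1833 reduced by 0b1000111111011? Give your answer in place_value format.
Convert 0x1833 (hexadecimal) → 1×4096 + 8×256 + 3×16 + 3 = 6195 (decimal)
Convert 0b1000111111011 (binary) → 4096 + 256 + 128 + 64 + 32 + 16 + 8 + 2 + 1 = 4603 (decimal)
Compute 6195 - 4603 = 1592
Convert 1592 (decimal) → 1592 = 1×1000 + 5×100 + 9×10 + 2 → 1 thousand, 5 hundreds, 9 tens, 2 ones (place-value notation)
1 thousand, 5 hundreds, 9 tens, 2 ones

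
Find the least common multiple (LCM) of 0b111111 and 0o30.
Convert 0b111111 (binary) → 32 + 16 + 8 + 4 + 2 + 1 = 63 (decimal)
Convert 0o30 (octal) → 3×8 = 24 (decimal)
Compute lcm(63, 24) = 504
504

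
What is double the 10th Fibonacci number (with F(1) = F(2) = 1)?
The 10th Fibonacci number (with F(1) = F(2) = 1): 1, 1, 2, 3, 5, 8, 13, 21, 34, 55 → 55
Compute 55 × 2 = 110
110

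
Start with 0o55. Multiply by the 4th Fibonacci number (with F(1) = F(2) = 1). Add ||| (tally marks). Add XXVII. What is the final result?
Convert 0o55 (octal) → 5×8 + 5 = 45 (decimal)
Start: 45
Convert the 4th Fibonacci number (with F(1) = F(2) = 1) (Fibonacci index) → 1, 1, 2, 3 → 3 (decimal)
45 × 3 = 135
Convert ||| (tally marks) → 3 (decimal)
135 + 3 = 138
Convert XXVII (Roman numeral) → 10 + 10 + 5 + 1 + 1 = 27 (decimal)
138 + 27 = 165
165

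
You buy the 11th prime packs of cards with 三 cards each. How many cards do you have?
Convert 三 (Chinese numeral) → 3 (decimal)
Convert the 11th prime (prime index) → 31 (decimal)
Compute 3 × 31 = 93
93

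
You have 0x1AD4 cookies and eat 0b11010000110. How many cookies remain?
Convert 0x1AD4 (hexadecimal) → 1×4096 + 10×256 + 13×16 + 4 = 6868 (decimal)
Convert 0b11010000110 (binary) → 1024 + 512 + 128 + 4 + 2 = 1670 (decimal)
Compute 6868 - 1670 = 5198
5198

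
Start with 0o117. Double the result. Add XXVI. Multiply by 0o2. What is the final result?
Convert 0o117 (octal) → 1×64 + 1×8 + 7 = 79 (decimal)
Start: 79
79 × 2 = 158
Convert XXVI (Roman numeral) → 10 + 10 + 5 + 1 = 26 (decimal)
158 + 26 = 184
Convert 0o2 (octal) → 2 (decimal)
184 × 2 = 368
368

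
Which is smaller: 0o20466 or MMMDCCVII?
Convert 0o20466 (octal) → 2×4096 + 4×64 + 6×8 + 6 = 8502 (decimal)
Convert MMMDCCVII (Roman numeral) → 1000 + 1000 + 1000 + 500 + 100 + 100 + 5 + 1 + 1 = 3707 (decimal)
Compare 8502 vs 3707: smaller = 3707
3707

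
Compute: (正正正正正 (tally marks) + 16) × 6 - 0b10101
Convert 正正正正正 (tally marks) → 5 + 5 + 5 + 5 + 5 = 25 (decimal)
Convert 0b10101 (binary) → 16 + 4 + 1 = 21 (decimal)
Expression in decimal: (25 + 16) × 6 - 21
Parentheses first: 25 + 16 = 41
Multiply: 41 × 6 = 246
Subtract: 246 - 21 = 225
225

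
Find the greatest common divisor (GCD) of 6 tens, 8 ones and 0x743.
Convert 6 tens, 8 ones (place-value notation) → 6×10 + 8 = 68 (decimal)
Convert 0x743 (hexadecimal) → 7×256 + 4×16 + 3 = 1859 (decimal)
Compute gcd(68, 1859) = 1
1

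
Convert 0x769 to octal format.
Convert 0x769 (hexadecimal) → 7×256 + 6×16 + 9 = 1897 (decimal)
Convert 1897 (decimal) → 1897 = 3×512 + 5×64 + 5×8 + 1 → 0o3551 (octal)
0o3551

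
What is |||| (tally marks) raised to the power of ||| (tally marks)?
Convert |||| (tally marks) → 4 (decimal)
Convert ||| (tally marks) → 3 (decimal)
Compute 4 ^ 3 = 64
64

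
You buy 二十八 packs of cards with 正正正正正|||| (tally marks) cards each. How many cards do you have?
Convert 正正正正正|||| (tally marks) → 5 + 5 + 5 + 5 + 5 + 4 = 29 (decimal)
Convert 二十八 (Chinese numeral) → 2×10 + 8 = 28 (decimal)
Compute 29 × 28 = 812
812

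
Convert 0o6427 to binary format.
Convert 0o6427 (octal) → 6×512 + 4×64 + 2×8 + 7 = 3351 (decimal)
Convert 3351 (decimal) → 3351 = 2048 + 1024 + 256 + 16 + 4 + 2 + 1 → 0b110100010111 (binary)
0b110100010111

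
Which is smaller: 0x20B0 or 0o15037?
Convert 0x20B0 (hexadecimal) → 2×4096 + 11×16 = 8368 (decimal)
Convert 0o15037 (octal) → 1×4096 + 5×512 + 3×8 + 7 = 6687 (decimal)
Compare 8368 vs 6687: smaller = 6687
6687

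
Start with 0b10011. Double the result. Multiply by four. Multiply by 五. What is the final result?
Convert 0b10011 (binary) → 16 + 2 + 1 = 19 (decimal)
Start: 19
19 × 2 = 38
Convert four (English words) → 4 (decimal)
38 × 4 = 152
Convert 五 (Chinese numeral) → 5 (decimal)
152 × 5 = 760
760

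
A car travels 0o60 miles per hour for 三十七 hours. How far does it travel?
Convert 0o60 (octal) → 6×8 = 48 (decimal)
Convert 三十七 (Chinese numeral) → 3×10 + 7 = 37 (decimal)
Compute 48 × 37 = 1776
1776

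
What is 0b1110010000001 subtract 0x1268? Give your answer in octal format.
Convert 0b1110010000001 (binary) → 4096 + 2048 + 1024 + 128 + 1 = 7297 (decimal)
Convert 0x1268 (hexadecimal) → 1×4096 + 2×256 + 6×16 + 8 = 4712 (decimal)
Compute 7297 - 4712 = 2585
Convert 2585 (decimal) → 2585 = 5×512 + 3×8 + 1 → 0o5031 (octal)
0o5031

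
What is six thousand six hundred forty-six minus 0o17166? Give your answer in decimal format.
Convert six thousand six hundred forty-six (English words) → 6×1000 + 6×100 + 46 = 6646 (decimal)
Convert 0o17166 (octal) → 1×4096 + 7×512 + 1×64 + 6×8 + 6 = 7798 (decimal)
Compute 6646 - 7798 = -1152
-1152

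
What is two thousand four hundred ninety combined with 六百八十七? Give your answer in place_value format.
Convert two thousand four hundred ninety (English words) → 2×1000 + 4×100 + 90 = 2490 (decimal)
Convert 六百八十七 (Chinese numeral) → 6×100 + 8×10 + 7 = 687 (decimal)
Compute 2490 + 687 = 3177
Convert 3177 (decimal) → 3177 = 3×1000 + 1×100 + 7×10 + 7 → 3 thousands, 1 hundred, 7 tens, 7 ones (place-value notation)
3 thousands, 1 hundred, 7 tens, 7 ones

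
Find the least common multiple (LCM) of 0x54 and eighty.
Convert 0x54 (hexadecimal) → 5×16 + 4 = 84 (decimal)
Convert eighty (English words) → 80 (decimal)
Compute lcm(84, 80) = 1680
1680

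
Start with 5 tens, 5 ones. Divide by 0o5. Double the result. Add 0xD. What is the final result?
Convert 5 tens, 5 ones (place-value notation) → 5×10 + 5 = 55 (decimal)
Start: 55
Convert 0o5 (octal) → 5 (decimal)
55 ÷ 5 = 11
11 × 2 = 22
Convert 0xD (hexadecimal) → 13 (decimal)
22 + 13 = 35
35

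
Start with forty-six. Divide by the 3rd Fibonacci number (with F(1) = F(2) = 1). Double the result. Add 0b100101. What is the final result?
Convert forty-six (English words) → 46 (decimal)
Start: 46
Convert the 3rd Fibonacci number (with F(1) = F(2) = 1) (Fibonacci index) → 1, 1, 2 → 2 (decimal)
46 ÷ 2 = 23
23 × 2 = 46
Convert 0b100101 (binary) → 32 + 4 + 1 = 37 (decimal)
46 + 37 = 83
83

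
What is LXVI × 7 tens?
Convert LXVI (Roman numeral) → 50 + 10 + 5 + 1 = 66 (decimal)
Convert 7 tens (place-value notation) → 7×10 = 70 (decimal)
Compute 66 × 70 = 4620
4620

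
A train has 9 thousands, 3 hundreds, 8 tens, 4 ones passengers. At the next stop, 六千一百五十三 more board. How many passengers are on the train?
Convert 9 thousands, 3 hundreds, 8 tens, 4 ones (place-value notation) → 9×1000 + 3×100 + 8×10 + 4 = 9384 (decimal)
Convert 六千一百五十三 (Chinese numeral) → 6×1000 + 1×100 + 5×10 + 3 = 6153 (decimal)
Compute 9384 + 6153 = 15537
15537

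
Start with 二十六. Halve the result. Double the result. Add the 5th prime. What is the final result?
Convert 二十六 (Chinese numeral) → 2×10 + 6 = 26 (decimal)
Start: 26
26 ÷ 2 = 13
13 × 2 = 26
Convert the 5th prime (prime index) → 11 (decimal)
26 + 11 = 37
37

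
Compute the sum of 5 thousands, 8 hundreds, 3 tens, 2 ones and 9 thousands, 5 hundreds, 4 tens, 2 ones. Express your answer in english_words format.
Convert 5 thousands, 8 hundreds, 3 tens, 2 ones (place-value notation) → 5×1000 + 8×100 + 3×10 + 2 = 5832 (decimal)
Convert 9 thousands, 5 hundreds, 4 tens, 2 ones (place-value notation) → 9×1000 + 5×100 + 4×10 + 2 = 9542 (decimal)
Compute 5832 + 9542 = 15374
Convert 15374 (decimal) → 15374 = 15×1000 + 3×100 + 74 → fifteen thousand three hundred seventy-four (English words)
fifteen thousand three hundred seventy-four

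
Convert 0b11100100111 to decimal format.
Convert 0b11100100111 (binary) → 1024 + 512 + 256 + 32 + 4 + 2 + 1 = 1831 (decimal)
1831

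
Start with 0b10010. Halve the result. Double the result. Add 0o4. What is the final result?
Convert 0b10010 (binary) → 16 + 2 = 18 (decimal)
Start: 18
18 ÷ 2 = 9
9 × 2 = 18
Convert 0o4 (octal) → 4 (decimal)
18 + 4 = 22
22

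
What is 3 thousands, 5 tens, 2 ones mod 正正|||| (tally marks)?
Convert 3 thousands, 5 tens, 2 ones (place-value notation) → 3×1000 + 5×10 + 2 = 3052 (decimal)
Convert 正正|||| (tally marks) → 5 + 5 + 4 = 14 (decimal)
Compute 3052 mod 14 = 0
0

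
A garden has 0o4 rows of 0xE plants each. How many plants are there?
Convert 0xE (hexadecimal) → 14 (decimal)
Convert 0o4 (octal) → 4 (decimal)
Compute 14 × 4 = 56
56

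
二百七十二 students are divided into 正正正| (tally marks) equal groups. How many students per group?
Convert 二百七十二 (Chinese numeral) → 2×100 + 7×10 + 2 = 272 (decimal)
Convert 正正正| (tally marks) → 5 + 5 + 5 + 1 = 16 (decimal)
Compute 272 ÷ 16 = 17
17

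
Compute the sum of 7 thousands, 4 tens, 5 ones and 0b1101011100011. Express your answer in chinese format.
Convert 7 thousands, 4 tens, 5 ones (place-value notation) → 7×1000 + 4×10 + 5 = 7045 (decimal)
Convert 0b1101011100011 (binary) → 4096 + 2048 + 512 + 128 + 64 + 32 + 2 + 1 = 6883 (decimal)
Compute 7045 + 6883 = 13928
Convert 13928 (decimal) → 13928 = 1×10000 + 3×1000 + 9×100 + 2×10 + 8 → 一万三千九百二十八 (Chinese numeral)
一万三千九百二十八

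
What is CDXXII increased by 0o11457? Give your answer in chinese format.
Convert CDXXII (Roman numeral) → 400 + 10 + 10 + 1 + 1 = 422 (decimal)
Convert 0o11457 (octal) → 1×4096 + 1×512 + 4×64 + 5×8 + 7 = 4911 (decimal)
Compute 422 + 4911 = 5333
Convert 5333 (decimal) → 5333 = 5×1000 + 3×100 + 3×10 + 3 → 五千三百三十三 (Chinese numeral)
五千三百三十三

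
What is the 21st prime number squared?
The 21st prime number = 73
Compute 73² = 73 × 73 = 5329
5329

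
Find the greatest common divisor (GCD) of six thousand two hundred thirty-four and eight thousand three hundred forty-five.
Convert six thousand two hundred thirty-four (English words) → 6×1000 + 2×100 + 34 = 6234 (decimal)
Convert eight thousand three hundred forty-five (English words) → 8×1000 + 3×100 + 45 = 8345 (decimal)
Compute gcd(6234, 8345) = 1
1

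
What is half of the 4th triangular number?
The 4th triangular number = 4×5/2 = 10
Compute 10 ÷ 2 = 5
5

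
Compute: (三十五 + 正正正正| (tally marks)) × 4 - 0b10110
Convert 三十五 (Chinese numeral) → 3×10 + 5 = 35 (decimal)
Convert 正正正正| (tally marks) → 5 + 5 + 5 + 5 + 1 = 21 (decimal)
Convert 0b10110 (binary) → 16 + 4 + 2 = 22 (decimal)
Expression in decimal: (35 + 21) × 4 - 22
Parentheses first: 35 + 21 = 56
Multiply: 56 × 4 = 224
Subtract: 224 - 22 = 202
202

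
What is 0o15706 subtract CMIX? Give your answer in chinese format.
Convert 0o15706 (octal) → 1×4096 + 5×512 + 7×64 + 6 = 7110 (decimal)
Convert CMIX (Roman numeral) → 900 + 9 = 909 (decimal)
Compute 7110 - 909 = 6201
Convert 6201 (decimal) → 6201 = 6×1000 + 2×100 + 1 → 六千二百零一 (Chinese numeral)
六千二百零一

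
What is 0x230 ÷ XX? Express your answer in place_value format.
Convert 0x230 (hexadecimal) → 2×256 + 3×16 = 560 (decimal)
Convert XX (Roman numeral) → 10 + 10 = 20 (decimal)
Compute 560 ÷ 20 = 28
Convert 28 (decimal) → 28 = 2×10 + 8 → 2 tens, 8 ones (place-value notation)
2 tens, 8 ones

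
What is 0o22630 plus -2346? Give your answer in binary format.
Convert 0o22630 (octal) → 2×4096 + 2×512 + 6×64 + 3×8 = 9624 (decimal)
Compute 9624 + -2346 = 7278
Convert 7278 (decimal) → 7278 = 4096 + 2048 + 1024 + 64 + 32 + 8 + 4 + 2 → 0b1110001101110 (binary)
0b1110001101110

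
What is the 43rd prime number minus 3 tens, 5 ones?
The 43rd prime number = 191
Convert 3 tens, 5 ones (place-value notation) → 3×10 + 5 = 35 (decimal)
Compute 191 - 35 = 156
156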